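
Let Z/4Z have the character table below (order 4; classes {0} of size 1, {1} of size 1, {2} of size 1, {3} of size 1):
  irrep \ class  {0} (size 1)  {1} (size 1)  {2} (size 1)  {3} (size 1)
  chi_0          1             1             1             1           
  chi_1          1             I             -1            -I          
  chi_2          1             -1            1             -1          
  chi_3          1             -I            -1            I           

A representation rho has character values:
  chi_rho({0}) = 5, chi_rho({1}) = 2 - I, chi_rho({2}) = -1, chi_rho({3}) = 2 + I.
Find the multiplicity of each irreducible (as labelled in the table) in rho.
Multiplicities: chi_0: 2, chi_1: 1, chi_2: 0, chi_3: 2.

Proof sketch: Use <chi_rho, chi> = (1/|G|) sum_C |C| * chi_rho(C) * conj(chi(C)) with |G| = 4 for each irreducible chi in the table:
  <chi_rho, chi_0> = (1/4)[1*(5)*conj(1) + 1*(2 - I)*conj(1) + 1*(-1)*conj(1) + 1*(2 + I)*conj(1)]
      = (1/4)[(5) + (2 - I) + (-1) + (2 + I)] = 8/4 = 2
  <chi_rho, chi_1> = (1/4)[1*(5)*conj(1) + 1*(2 - I)*conj(I) + 1*(-1)*conj(-1) + 1*(2 + I)*conj(-I)]
      = (1/4)[(5) + (-1 - 2*I) + (1) + (-1 + 2*I)] = 4/4 = 1
  <chi_rho, chi_2> = (1/4)[1*(5)*conj(1) + 1*(2 - I)*conj(-1) + 1*(-1)*conj(1) + 1*(2 + I)*conj(-1)]
      = (1/4)[(5) + (-2 + I) + (-1) + (-2 - I)] = 0/4 = 0
  <chi_rho, chi_3> = (1/4)[1*(5)*conj(1) + 1*(2 - I)*conj(-I) + 1*(-1)*conj(-1) + 1*(2 + I)*conj(I)]
      = (1/4)[(5) + (1 + 2*I) + (1) + (1 - 2*I)] = 8/4 = 2
(Exp terms are combined using exp(i*s)*conj(exp(i*t)) = exp(i*(s-t)), and sums of them are collapsed using the identity that for every m > 1 the m distinct m-th roots of unity sum to 0, e.g. 1 + exp(2*I*pi/3) + exp(-2*I*pi/3) = 0.)
Dimension check: dim(rho) = sum (mult * dim) = 2*1 + 1*1 + 0*1 + 2*1 = 5 = chi_rho(e) = 5.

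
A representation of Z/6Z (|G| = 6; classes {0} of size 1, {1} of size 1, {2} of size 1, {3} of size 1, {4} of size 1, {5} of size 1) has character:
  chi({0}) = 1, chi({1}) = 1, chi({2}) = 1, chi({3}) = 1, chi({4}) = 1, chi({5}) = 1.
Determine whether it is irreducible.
Irreducible: <chi, chi> = 1.

Why: <chi, chi> = (1/|G|) sum_C |C| * |chi(C)|^2 = (1/6)[1*|1|^2 + 1*|1|^2 + 1*|1|^2 + 1*|1|^2 + 1*|1|^2 + 1*|1|^2]
  = (1/6)[(1) + (1) + (1) + (1) + (1) + (1)] = 6/6 = 1.
(Exp terms are combined using exp(i*s)*conj(exp(i*t)) = exp(i*(s-t)), and sums of them are collapsed using the identity that for every m > 1 the m distinct m-th roots of unity sum to 0, e.g. 1 + exp(2*I*pi/3) + exp(-2*I*pi/3) = 0.)
A character is irreducible iff <chi, chi> = 1, so this representation is irreducible.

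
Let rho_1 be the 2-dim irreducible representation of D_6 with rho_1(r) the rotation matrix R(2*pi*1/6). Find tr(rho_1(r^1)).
chi_{rho_1}(r^1) = 2*cos(2*pi*1*1/6) = 1

Why: rho_1(r^1) is rotation by angle 2*pi*1*1/6, whose trace is 2*cos(2*pi*1*1/6) = 1.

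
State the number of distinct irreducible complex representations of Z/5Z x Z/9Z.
45

Working: The number of irreducible complex representations of a finite group equals its number of conjugacy classes. Z/5Z x Z/9Z is abelian of order 45, so every element is its own conjugacy class: 45 classes, so Z/5Z x Z/9Z (order 45) has exactly 45 irreducible complex representations.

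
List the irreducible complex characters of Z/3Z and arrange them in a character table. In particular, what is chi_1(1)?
Character table of Z/3Z (irreps indexed chi_0,...,chi_2 with chi_k(m) = zeta_3^(k*m), zeta_3 = exp(2*pi*i/3)):
  irrep \ class  {0} (size 1)  {1} (size 1)    {2} (size 1)  
  chi_0          1             1               1             
  chi_1          1             exp(2*I*pi/3)   exp(-2*I*pi/3)
  chi_2          1             exp(-2*I*pi/3)  exp(2*I*pi/3) 

Spot check: chi_1(1) = zeta_3^(1*1) = zeta_3^1 = exp(2*I*pi/3).

Proof sketch: Z/3Z is abelian, so all 3 irreducible complex representations are 1-dimensional. They are given by chi_k(m) = zeta_3^(k*m) for k = 0,...,2. Row orthogonality: sum_m chi_k(m) conj(chi_l(m)) = 3 * [k = l].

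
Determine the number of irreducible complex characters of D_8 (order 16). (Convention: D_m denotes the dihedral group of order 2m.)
7

The number of irreducible complex representations of a finite group equals its number of conjugacy classes. D_8 has 7 conjugacy classes (n/2 + 3 for n even), so D_8 (order 16) has exactly 7 irreducible complex representations.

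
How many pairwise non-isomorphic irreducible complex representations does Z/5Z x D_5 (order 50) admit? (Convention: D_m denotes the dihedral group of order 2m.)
20

Solution. The number of irreducible complex representations of a finite group equals its number of conjugacy classes. For a direct product, #classes(G x H) = #classes(G) * #classes(H). Z/5Z has 5 classes (abelian), D_5 has 4 classes, so 5 * 4 = 20, so Z/5Z x D_5 (order 50) has exactly 20 irreducible complex representations.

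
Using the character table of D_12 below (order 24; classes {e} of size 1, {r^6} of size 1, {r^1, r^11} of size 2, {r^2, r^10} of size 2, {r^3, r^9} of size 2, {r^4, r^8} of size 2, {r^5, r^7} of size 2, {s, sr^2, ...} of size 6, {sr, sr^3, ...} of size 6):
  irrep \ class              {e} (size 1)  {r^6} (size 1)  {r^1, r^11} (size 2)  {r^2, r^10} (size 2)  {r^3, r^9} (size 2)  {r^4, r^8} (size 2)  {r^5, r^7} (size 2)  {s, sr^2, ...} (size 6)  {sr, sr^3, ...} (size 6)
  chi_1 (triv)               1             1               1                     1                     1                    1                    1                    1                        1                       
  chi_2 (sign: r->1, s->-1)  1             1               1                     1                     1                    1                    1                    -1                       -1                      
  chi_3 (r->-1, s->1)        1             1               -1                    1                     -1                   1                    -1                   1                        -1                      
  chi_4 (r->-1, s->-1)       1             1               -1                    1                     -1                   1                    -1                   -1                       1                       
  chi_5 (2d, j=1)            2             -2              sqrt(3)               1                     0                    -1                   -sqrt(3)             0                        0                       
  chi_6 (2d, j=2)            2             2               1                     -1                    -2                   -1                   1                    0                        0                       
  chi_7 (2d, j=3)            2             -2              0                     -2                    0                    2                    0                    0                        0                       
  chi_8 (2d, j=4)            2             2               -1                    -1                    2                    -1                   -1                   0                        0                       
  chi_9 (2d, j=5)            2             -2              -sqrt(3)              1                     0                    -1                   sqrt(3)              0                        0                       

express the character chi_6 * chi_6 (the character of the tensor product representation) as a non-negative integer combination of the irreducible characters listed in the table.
chi_6 tensor chi_6 = chi_1 + chi_2 + chi_8 (all other irreducibles have multiplicity 0).

Why: The character of a tensor product is the pointwise product (chi_6 * chi_6)(C) = chi_6(C) * chi_6(C):
  {e}: (2)*(2), {r^6}: (2)*(2), {r^1, r^11}: (1)*(1), {r^2, r^10}: (-1)*(-1), {r^3, r^9}: (-2)*(-2), {r^4, r^8}: (-1)*(-1), {r^5, r^7}: (1)*(1), {s, sr^2, ...}: (0)*(0), {sr, sr^3, ...}: (0)*(0)
so (chi_6 * chi_6) takes values
  {e} -> 4, {r^6} -> 4, {r^1, r^11} -> 1, {r^2, r^10} -> 1, {r^3, r^9} -> 4, {r^4, r^8} -> 1, {r^5, r^7} -> 1, {s, sr^2, ...} -> 0, {sr, sr^3, ...} -> 0.
Now take the inner product of this character with each irreducible chi from the table, <chi_6*chi_6, chi> = (1/24) sum_C |C| (chi_6*chi_6)(C) conj(chi(C)):
  <chi_6*chi_6, chi_1> = (1/24)[1*(4)*conj(1) + 1*(4)*conj(1) + 2*(1)*conj(1) + 2*(1)*conj(1) + 2*(4)*conj(1) + 2*(1)*conj(1) + 2*(1)*conj(1) + 6*(0)*conj(1) + 6*(0)*conj(1)]
      = (1/24)[(4) + (4) + (2) + (2) + (8) + (2) + (2) + (0) + (0)] = 24/24 = 1
  <chi_6*chi_6, chi_2> = (1/24)[1*(4)*conj(1) + 1*(4)*conj(1) + 2*(1)*conj(1) + 2*(1)*conj(1) + 2*(4)*conj(1) + 2*(1)*conj(1) + 2*(1)*conj(1) + 6*(0)*conj(-1) + 6*(0)*conj(-1)]
      = (1/24)[(4) + (4) + (2) + (2) + (8) + (2) + (2) + (0) + (0)] = 24/24 = 1
  <chi_6*chi_6, chi_3> = (1/24)[1*(4)*conj(1) + 1*(4)*conj(1) + 2*(1)*conj(-1) + 2*(1)*conj(1) + 2*(4)*conj(-1) + 2*(1)*conj(1) + 2*(1)*conj(-1) + 6*(0)*conj(1) + 6*(0)*conj(-1)]
      = (1/24)[(4) + (4) + (-2) + (2) + (-8) + (2) + (-2) + (0) + (0)] = 0/24 = 0
  <chi_6*chi_6, chi_4> = (1/24)[1*(4)*conj(1) + 1*(4)*conj(1) + 2*(1)*conj(-1) + 2*(1)*conj(1) + 2*(4)*conj(-1) + 2*(1)*conj(1) + 2*(1)*conj(-1) + 6*(0)*conj(-1) + 6*(0)*conj(1)]
      = (1/24)[(4) + (4) + (-2) + (2) + (-8) + (2) + (-2) + (0) + (0)] = 0/24 = 0
  <chi_6*chi_6, chi_5> = (1/24)[1*(4)*conj(2) + 1*(4)*conj(-2) + 2*(1)*conj(sqrt(3)) + 2*(1)*conj(1) + 2*(4)*conj(0) + 2*(1)*conj(-1) + 2*(1)*conj(-sqrt(3)) + 6*(0)*conj(0) + 6*(0)*conj(0)]
      = (1/24)[(8) + (-8) + (2*sqrt(3)) + (2) + (0) + (-2) + (-2*sqrt(3)) + (0) + (0)] = 0/24 = 0
  <chi_6*chi_6, chi_6> = (1/24)[1*(4)*conj(2) + 1*(4)*conj(2) + 2*(1)*conj(1) + 2*(1)*conj(-1) + 2*(4)*conj(-2) + 2*(1)*conj(-1) + 2*(1)*conj(1) + 6*(0)*conj(0) + 6*(0)*conj(0)]
      = (1/24)[(8) + (8) + (2) + (-2) + (-16) + (-2) + (2) + (0) + (0)] = 0/24 = 0
  <chi_6*chi_6, chi_7> = (1/24)[1*(4)*conj(2) + 1*(4)*conj(-2) + 2*(1)*conj(0) + 2*(1)*conj(-2) + 2*(4)*conj(0) + 2*(1)*conj(2) + 2*(1)*conj(0) + 6*(0)*conj(0) + 6*(0)*conj(0)]
      = (1/24)[(8) + (-8) + (0) + (-4) + (0) + (4) + (0) + (0) + (0)] = 0/24 = 0
  <chi_6*chi_6, chi_8> = (1/24)[1*(4)*conj(2) + 1*(4)*conj(2) + 2*(1)*conj(-1) + 2*(1)*conj(-1) + 2*(4)*conj(2) + 2*(1)*conj(-1) + 2*(1)*conj(-1) + 6*(0)*conj(0) + 6*(0)*conj(0)]
      = (1/24)[(8) + (8) + (-2) + (-2) + (16) + (-2) + (-2) + (0) + (0)] = 24/24 = 1
  <chi_6*chi_6, chi_9> = (1/24)[1*(4)*conj(2) + 1*(4)*conj(-2) + 2*(1)*conj(-sqrt(3)) + 2*(1)*conj(1) + 2*(4)*conj(0) + 2*(1)*conj(-1) + 2*(1)*conj(sqrt(3)) + 6*(0)*conj(0) + 6*(0)*conj(0)]
      = (1/24)[(8) + (-8) + (-2*sqrt(3)) + (2) + (0) + (-2) + (2*sqrt(3)) + (0) + (0)] = 0/24 = 0
Hence the multiplicities are chi_1: 1, chi_2: 1, chi_8: 1. Dimension check: dim(chi_6)*dim(chi_6) = 2*2 = 4 and sum (mult * dim) = 1*1 + 1*1 + 1*2 = 4.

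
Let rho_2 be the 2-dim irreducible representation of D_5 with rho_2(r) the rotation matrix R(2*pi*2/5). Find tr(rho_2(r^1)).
chi_{rho_2}(r^1) = 2*cos(2*pi*2*1/5) = -sqrt(5)/2 - 1/2

Details: rho_2(r^1) is rotation by angle 2*pi*2*1/5, whose trace is 2*cos(2*pi*2*1/5) = -sqrt(5)/2 - 1/2.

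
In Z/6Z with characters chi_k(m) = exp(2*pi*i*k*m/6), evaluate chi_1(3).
chi_1(3) = zeta_6^3 = -1

chi_1(3) = zeta_6^(1*3) = zeta_6^3. Since zeta_6^6 = 1, this equals zeta_6^3 = exp(2*pi*i*3/6) = -1.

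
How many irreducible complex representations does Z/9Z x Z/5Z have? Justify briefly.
45

Proof sketch: The number of irreducible complex representations of a finite group equals its number of conjugacy classes. Z/9Z x Z/5Z is abelian of order 45, so every element is its own conjugacy class: 45 classes, so Z/9Z x Z/5Z (order 45) has exactly 45 irreducible complex representations.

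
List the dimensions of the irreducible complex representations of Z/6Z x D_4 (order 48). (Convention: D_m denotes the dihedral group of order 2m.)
Dimensions: 1, 1, 1, 1, 1, 1, 1, 1, 1, 1, 1, 1, 1, 1, 1, 1, 1, 1, 1, 1, 1, 1, 1, 1, 2, 2, 2, 2, 2, 2

Derivation: There are 30 irreducibles (= number of conjugacy classes). Their dimensions d_i satisfy sum d_i^2 = |G| = 48: 1 + 1 + 1 + 1 + 1 + 1 + 1 + 1 + 1 + 1 + 1 + 1 + 1 + 1 + 1 + 1 + 1 + 1 + 1 + 1 + 1 + 1 + 1 + 1 + 4 + 4 + 4 + 4 + 4 + 4 = 48. (For the product with Z/6Z: each of the 6 1-dim characters of Z/6Z tensors with each irrep of D_4, giving 6 copies of each D_4-dimension.)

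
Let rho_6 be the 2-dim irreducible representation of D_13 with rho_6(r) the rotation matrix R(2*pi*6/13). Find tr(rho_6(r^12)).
chi_{rho_6}(r^12) = 2*cos(2*pi*6*12/13) = -2*cos(pi/13)

Explanation: rho_6(r^12) is rotation by angle 2*pi*6*12/13, whose trace is 2*cos(2*pi*6*12/13) = -2*cos(pi/13).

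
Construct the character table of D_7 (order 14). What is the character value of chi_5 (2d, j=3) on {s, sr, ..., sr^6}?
Conjugacy classes: {e} of size 1, {r^1, r^6} of size 2, {r^2, r^5} of size 2, {r^3, r^4} of size 2, {s, sr, ..., sr^6} of size 7.
Character table:
  irrep \ class              {e} (size 1)  {r^1, r^6} (size 2)  {r^2, r^5} (size 2)  {r^3, r^4} (size 2)  {s, sr, ..., sr^6} (size 7)
  chi_1 (triv)               1             1                    1                    1                    1                          
  chi_2 (sign: r->1, s->-1)  1             1                    1                    1                    -1                         
  chi_3 (2d, j=1)            2             2*cos(2*pi/7)        -2*cos(3*pi/7)       -2*cos(pi/7)         0                          
  chi_4 (2d, j=2)            2             -2*cos(3*pi/7)       -2*cos(pi/7)         2*cos(2*pi/7)        0                          
  chi_5 (2d, j=3)            2             -2*cos(pi/7)         2*cos(2*pi/7)        -2*cos(3*pi/7)       0                          

Spot check: chi_5 (2d, j=3) on {s, sr, ..., sr^6} = 0.

Details: D_7 has order 2*7 = 14 with 5 conjugacy classes, hence 5 irreducibles. Sum of squared dims 1 + 1 + 4 + 4 + 4 = 14 = |G|. Linear characters come from the abelianisation; the 2-dimensional irreps have character r^k -> 2*cos(2*pi*j*k/7), reflections -> 0.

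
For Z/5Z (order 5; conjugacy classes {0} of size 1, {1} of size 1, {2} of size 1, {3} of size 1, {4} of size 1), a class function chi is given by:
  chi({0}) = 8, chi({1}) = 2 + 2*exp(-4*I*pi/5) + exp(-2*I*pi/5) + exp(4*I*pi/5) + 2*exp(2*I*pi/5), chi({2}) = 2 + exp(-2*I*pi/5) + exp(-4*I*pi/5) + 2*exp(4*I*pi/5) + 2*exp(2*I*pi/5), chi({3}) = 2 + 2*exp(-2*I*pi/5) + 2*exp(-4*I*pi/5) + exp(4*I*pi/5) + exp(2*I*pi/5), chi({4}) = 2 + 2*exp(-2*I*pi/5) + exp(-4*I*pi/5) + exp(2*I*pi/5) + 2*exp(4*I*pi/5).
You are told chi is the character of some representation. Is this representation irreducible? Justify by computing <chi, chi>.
Not irreducible (reducible): <chi, chi> = 14 > 1.

Derivation: <chi, chi> = (1/|G|) sum_C |C| * |chi(C)|^2 = (1/5)[1*|8|^2 + 1*|2 + 2*exp(-4*I*pi/5) + exp(-2*I*pi/5) + exp(4*I*pi/5) + 2*exp(2*I*pi/5)|^2 + 1*|2 + exp(-2*I*pi/5) + exp(-4*I*pi/5) + 2*exp(4*I*pi/5) + 2*exp(2*I*pi/5)|^2 + 1*|2 + 2*exp(-2*I*pi/5) + 2*exp(-4*I*pi/5) + exp(4*I*pi/5) + exp(2*I*pi/5)|^2 + 1*|2 + 2*exp(-2*I*pi/5) + exp(-4*I*pi/5) + exp(2*I*pi/5) + 2*exp(4*I*pi/5)|^2]
  = (1/5)[(64) + (14 + 12*exp(-2*I*pi/5) + 13*exp(-4*I*pi/5) + 13*exp(4*I*pi/5) + 12*exp(2*I*pi/5)) + (14 + 13*exp(-2*I*pi/5) + 12*exp(-4*I*pi/5) + 12*exp(4*I*pi/5) + 13*exp(2*I*pi/5)) + (14 + 13*exp(-2*I*pi/5) + 12*exp(-4*I*pi/5) + 12*exp(4*I*pi/5) + 13*exp(2*I*pi/5)) + (14 + 12*exp(-2*I*pi/5) + 13*exp(-4*I*pi/5) + 13*exp(4*I*pi/5) + 12*exp(2*I*pi/5))] = 70/5 = 14.
(Exp terms are combined using exp(i*s)*conj(exp(i*t)) = exp(i*(s-t)), and sums of them are collapsed using the identity that for every m > 1 the m distinct m-th roots of unity sum to 0, e.g. 1 + exp(2*I*pi/3) + exp(-2*I*pi/3) = 0.)
A character is irreducible iff <chi, chi> = 1, so this representation is reducible.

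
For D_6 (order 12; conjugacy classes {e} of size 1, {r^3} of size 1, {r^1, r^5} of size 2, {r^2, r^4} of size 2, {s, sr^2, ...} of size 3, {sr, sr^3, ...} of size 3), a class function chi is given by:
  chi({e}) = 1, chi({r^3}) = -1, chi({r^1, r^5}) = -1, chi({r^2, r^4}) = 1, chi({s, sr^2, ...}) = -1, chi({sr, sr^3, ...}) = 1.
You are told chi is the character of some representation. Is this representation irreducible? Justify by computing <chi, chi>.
Irreducible: <chi, chi> = 1.

Why: <chi, chi> = (1/|G|) sum_C |C| * |chi(C)|^2 = (1/12)[1*|1|^2 + 1*|-1|^2 + 2*|-1|^2 + 2*|1|^2 + 3*|-1|^2 + 3*|1|^2]
  = (1/12)[(1) + (1) + (2) + (2) + (3) + (3)] = 12/12 = 1.
A character is irreducible iff <chi, chi> = 1, so this representation is irreducible.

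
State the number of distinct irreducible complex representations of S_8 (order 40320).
22

Working: The number of irreducible complex representations of a finite group equals its number of conjugacy classes. Conjugacy classes in S_8 correspond to cycle types, i.e. partitions of 8; there are p(8) = 22 of them, so S_8 (order 40320) has exactly 22 irreducible complex representations.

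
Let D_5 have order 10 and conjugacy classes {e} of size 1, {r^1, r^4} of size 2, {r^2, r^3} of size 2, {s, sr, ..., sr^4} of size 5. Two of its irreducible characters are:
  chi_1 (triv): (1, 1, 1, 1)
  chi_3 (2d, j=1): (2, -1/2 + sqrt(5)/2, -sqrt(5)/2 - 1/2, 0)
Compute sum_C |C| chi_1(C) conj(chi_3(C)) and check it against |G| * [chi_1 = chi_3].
Sum = 0; so <chi_1, chi_3> = 0 (distinct irreducibles are orthogonal).

Argument: Compute term by term over conjugacy classes (|C| * chi_1(C) * conj(chi_3(C))):
  1*(1)*conj(2) + 2*(1)*conj(-1/2 + sqrt(5)/2) + 2*(1)*conj(-sqrt(5)/2 - 1/2) + 5*(1)*conj(0)
  = (2) + (-1 + sqrt(5)) + (-sqrt(5) - 1) + (0)
  = 0.
Dividing by |G| = 10 gives 0/10 = 0, matching the row-orthogonality relation <chi_1, chi_3> = [chi_1 = chi_3].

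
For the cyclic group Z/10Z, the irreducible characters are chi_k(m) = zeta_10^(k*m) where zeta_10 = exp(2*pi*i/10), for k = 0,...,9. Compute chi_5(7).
chi_5(7) = zeta_10^35 = -1

Argument: chi_5(7) = zeta_10^(5*7) = zeta_10^35. Since zeta_10^10 = 1, this equals zeta_10^5 = exp(2*pi*i*5/10) = -1.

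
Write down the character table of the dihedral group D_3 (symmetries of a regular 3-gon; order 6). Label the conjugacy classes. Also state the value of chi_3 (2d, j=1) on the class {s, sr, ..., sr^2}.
Conjugacy classes: {e} of size 1, {r^1, r^2} of size 2, {s, sr, ..., sr^2} of size 3.
Character table:
  irrep \ class              {e} (size 1)  {r^1, r^2} (size 2)  {s, sr, ..., sr^2} (size 3)
  chi_1 (triv)               1             1                    1                          
  chi_2 (sign: r->1, s->-1)  1             1                    -1                         
  chi_3 (2d, j=1)            2             -1                   0                          

Spot check: chi_3 (2d, j=1) on {s, sr, ..., sr^2} = 0.

Proof sketch: D_3 has order 2*3 = 6 with 3 conjugacy classes, hence 3 irreducibles. Sum of squared dims 1 + 1 + 4 = 6 = |G|. Linear characters come from the abelianisation; the 2-dimensional irreps have character r^k -> 2*cos(2*pi*j*k/3), reflections -> 0.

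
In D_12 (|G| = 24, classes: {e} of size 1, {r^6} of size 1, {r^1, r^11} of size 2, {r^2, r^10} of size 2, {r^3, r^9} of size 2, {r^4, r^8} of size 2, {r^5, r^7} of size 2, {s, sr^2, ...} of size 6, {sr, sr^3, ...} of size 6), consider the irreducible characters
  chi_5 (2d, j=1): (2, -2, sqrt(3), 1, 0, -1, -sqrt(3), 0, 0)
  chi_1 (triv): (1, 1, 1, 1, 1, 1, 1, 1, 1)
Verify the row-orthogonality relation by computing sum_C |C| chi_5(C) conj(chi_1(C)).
Sum = 0; so <chi_5, chi_1> = 0 (distinct irreducibles are orthogonal).

Why: Compute term by term over conjugacy classes (|C| * chi_5(C) * conj(chi_1(C))):
  1*(2)*conj(1) + 1*(-2)*conj(1) + 2*(sqrt(3))*conj(1) + 2*(1)*conj(1) + 2*(0)*conj(1) + 2*(-1)*conj(1) + 2*(-sqrt(3))*conj(1) + 6*(0)*conj(1) + 6*(0)*conj(1)
  = (2) + (-2) + (2*sqrt(3)) + (2) + (0) + (-2) + (-2*sqrt(3)) + (0) + (0)
  = 0.
Dividing by |G| = 24 gives 0/24 = 0, matching the row-orthogonality relation <chi_5, chi_1> = [chi_5 = chi_1].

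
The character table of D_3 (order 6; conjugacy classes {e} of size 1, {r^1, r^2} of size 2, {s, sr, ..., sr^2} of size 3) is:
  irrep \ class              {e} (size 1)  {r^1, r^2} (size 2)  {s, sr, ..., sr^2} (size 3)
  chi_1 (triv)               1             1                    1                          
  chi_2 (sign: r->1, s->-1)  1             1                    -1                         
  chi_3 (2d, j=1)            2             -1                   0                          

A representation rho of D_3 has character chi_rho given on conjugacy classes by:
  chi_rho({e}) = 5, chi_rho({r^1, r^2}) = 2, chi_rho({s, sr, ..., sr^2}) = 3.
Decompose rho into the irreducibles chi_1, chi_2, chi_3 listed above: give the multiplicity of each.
Multiplicities: chi_1: 3, chi_2: 0, chi_3: 1.

Details: Use <chi_rho, chi> = (1/|G|) sum_C |C| * chi_rho(C) * conj(chi(C)) with |G| = 6 for each irreducible chi in the table:
  <chi_rho, chi_1> = (1/6)[1*(5)*conj(1) + 2*(2)*conj(1) + 3*(3)*conj(1)]
      = (1/6)[(5) + (4) + (9)] = 18/6 = 3
  <chi_rho, chi_2> = (1/6)[1*(5)*conj(1) + 2*(2)*conj(1) + 3*(3)*conj(-1)]
      = (1/6)[(5) + (4) + (-9)] = 0/6 = 0
  <chi_rho, chi_3> = (1/6)[1*(5)*conj(2) + 2*(2)*conj(-1) + 3*(3)*conj(0)]
      = (1/6)[(10) + (-4) + (0)] = 6/6 = 1
Dimension check: dim(rho) = sum (mult * dim) = 3*1 + 0*1 + 1*2 = 5 = chi_rho(e) = 5.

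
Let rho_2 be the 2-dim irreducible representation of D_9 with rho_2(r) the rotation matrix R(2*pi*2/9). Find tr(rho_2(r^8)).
chi_{rho_2}(r^8) = 2*cos(2*pi*2*8/9) = 2*cos(4*pi/9)

Why: rho_2(r^8) is rotation by angle 2*pi*2*8/9, whose trace is 2*cos(2*pi*2*8/9) = 2*cos(4*pi/9).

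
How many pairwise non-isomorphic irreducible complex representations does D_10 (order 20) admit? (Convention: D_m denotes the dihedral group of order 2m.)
8

Reasoning: The number of irreducible complex representations of a finite group equals its number of conjugacy classes. D_10 has 8 conjugacy classes (n/2 + 3 for n even), so D_10 (order 20) has exactly 8 irreducible complex representations.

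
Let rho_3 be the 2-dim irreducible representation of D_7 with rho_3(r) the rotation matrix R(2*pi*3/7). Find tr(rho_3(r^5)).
chi_{rho_3}(r^5) = 2*cos(2*pi*3*5/7) = 2*cos(30*pi/7)

rho_3(r^5) is rotation by angle 2*pi*3*5/7, whose trace is 2*cos(2*pi*3*5/7) = 2*cos(30*pi/7).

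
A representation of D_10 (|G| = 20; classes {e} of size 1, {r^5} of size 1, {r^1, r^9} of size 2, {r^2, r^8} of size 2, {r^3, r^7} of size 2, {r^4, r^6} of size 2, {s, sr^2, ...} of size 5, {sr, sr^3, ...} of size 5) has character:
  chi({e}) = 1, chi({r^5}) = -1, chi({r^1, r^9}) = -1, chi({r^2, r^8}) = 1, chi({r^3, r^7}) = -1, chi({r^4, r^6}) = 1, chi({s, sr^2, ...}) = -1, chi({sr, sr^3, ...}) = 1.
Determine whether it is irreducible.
Irreducible: <chi, chi> = 1.

Argument: <chi, chi> = (1/|G|) sum_C |C| * |chi(C)|^2 = (1/20)[1*|1|^2 + 1*|-1|^2 + 2*|-1|^2 + 2*|1|^2 + 2*|-1|^2 + 2*|1|^2 + 5*|-1|^2 + 5*|1|^2]
  = (1/20)[(1) + (1) + (2) + (2) + (2) + (2) + (5) + (5)] = 20/20 = 1.
A character is irreducible iff <chi, chi> = 1, so this representation is irreducible.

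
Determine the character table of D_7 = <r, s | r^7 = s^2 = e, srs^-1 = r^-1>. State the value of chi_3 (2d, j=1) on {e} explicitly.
Conjugacy classes: {e} of size 1, {r^1, r^6} of size 2, {r^2, r^5} of size 2, {r^3, r^4} of size 2, {s, sr, ..., sr^6} of size 7.
Character table:
  irrep \ class              {e} (size 1)  {r^1, r^6} (size 2)  {r^2, r^5} (size 2)  {r^3, r^4} (size 2)  {s, sr, ..., sr^6} (size 7)
  chi_1 (triv)               1             1                    1                    1                    1                          
  chi_2 (sign: r->1, s->-1)  1             1                    1                    1                    -1                         
  chi_3 (2d, j=1)            2             2*cos(2*pi/7)        -2*cos(3*pi/7)       -2*cos(pi/7)         0                          
  chi_4 (2d, j=2)            2             -2*cos(3*pi/7)       -2*cos(pi/7)         2*cos(2*pi/7)        0                          
  chi_5 (2d, j=3)            2             -2*cos(pi/7)         2*cos(2*pi/7)        -2*cos(3*pi/7)       0                          

Spot check: chi_3 (2d, j=1) on {e} = 2.

D_7 has order 2*7 = 14 with 5 conjugacy classes, hence 5 irreducibles. Sum of squared dims 1 + 1 + 4 + 4 + 4 = 14 = |G|. Linear characters come from the abelianisation; the 2-dimensional irreps have character r^k -> 2*cos(2*pi*j*k/7), reflections -> 0.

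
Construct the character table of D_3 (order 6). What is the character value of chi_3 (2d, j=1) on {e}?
Conjugacy classes: {e} of size 1, {r^1, r^2} of size 2, {s, sr, ..., sr^2} of size 3.
Character table:
  irrep \ class              {e} (size 1)  {r^1, r^2} (size 2)  {s, sr, ..., sr^2} (size 3)
  chi_1 (triv)               1             1                    1                          
  chi_2 (sign: r->1, s->-1)  1             1                    -1                         
  chi_3 (2d, j=1)            2             -1                   0                          

Spot check: chi_3 (2d, j=1) on {e} = 2.

Reasoning: D_3 has order 2*3 = 6 with 3 conjugacy classes, hence 3 irreducibles. Sum of squared dims 1 + 1 + 4 = 6 = |G|. Linear characters come from the abelianisation; the 2-dimensional irreps have character r^k -> 2*cos(2*pi*j*k/3), reflections -> 0.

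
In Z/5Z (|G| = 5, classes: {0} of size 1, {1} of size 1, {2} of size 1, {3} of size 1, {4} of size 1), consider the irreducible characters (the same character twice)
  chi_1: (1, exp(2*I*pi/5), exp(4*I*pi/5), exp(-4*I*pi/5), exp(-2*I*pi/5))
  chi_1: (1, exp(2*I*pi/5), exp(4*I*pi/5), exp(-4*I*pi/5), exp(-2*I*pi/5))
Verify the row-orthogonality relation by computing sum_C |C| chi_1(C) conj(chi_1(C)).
Sum = 5 = |G| = 5; so <chi_1, chi_1> = 1 (norm-1 confirms irreducibility).

Compute term by term over conjugacy classes (|C| * chi_1(C) * conj(chi_1(C))):
  1*(1)*conj(1) + 1*(exp(2*I*pi/5))*conj(exp(2*I*pi/5)) + 1*(exp(4*I*pi/5))*conj(exp(4*I*pi/5)) + 1*(exp(-4*I*pi/5))*conj(exp(-4*I*pi/5)) + 1*(exp(-2*I*pi/5))*conj(exp(-2*I*pi/5))
  = (1) + (1) + (1) + (1) + (1)
  = 5.
(Exp terms are combined using exp(i*s)*conj(exp(i*t)) = exp(i*(s-t)), and sums of them are collapsed using the identity that for every m > 1 the m distinct m-th roots of unity sum to 0, e.g. 1 + exp(2*I*pi/3) + exp(-2*I*pi/3) = 0.)
Dividing by |G| = 5 gives 5/5 = 1, matching the row-orthogonality relation <chi_1, chi_1> = [chi_1 = chi_1].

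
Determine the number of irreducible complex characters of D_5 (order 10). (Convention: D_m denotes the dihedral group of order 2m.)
4

Justification: The number of irreducible complex representations of a finite group equals its number of conjugacy classes. D_5 has 4 conjugacy classes ((n+3)/2 for n odd), so D_5 (order 10) has exactly 4 irreducible complex representations.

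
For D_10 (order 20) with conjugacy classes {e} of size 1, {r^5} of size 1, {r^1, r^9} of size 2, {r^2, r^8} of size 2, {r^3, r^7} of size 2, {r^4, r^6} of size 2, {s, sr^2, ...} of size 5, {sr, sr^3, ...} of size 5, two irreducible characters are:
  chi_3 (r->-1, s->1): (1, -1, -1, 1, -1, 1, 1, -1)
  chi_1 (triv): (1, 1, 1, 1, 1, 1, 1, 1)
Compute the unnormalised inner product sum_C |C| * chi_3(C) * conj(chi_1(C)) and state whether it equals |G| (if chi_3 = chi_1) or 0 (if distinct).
Sum = 0; so <chi_3, chi_1> = 0 (distinct irreducibles are orthogonal).

Compute term by term over conjugacy classes (|C| * chi_3(C) * conj(chi_1(C))):
  1*(1)*conj(1) + 1*(-1)*conj(1) + 2*(-1)*conj(1) + 2*(1)*conj(1) + 2*(-1)*conj(1) + 2*(1)*conj(1) + 5*(1)*conj(1) + 5*(-1)*conj(1)
  = (1) + (-1) + (-2) + (2) + (-2) + (2) + (5) + (-5)
  = 0.
Dividing by |G| = 20 gives 0/20 = 0, matching the row-orthogonality relation <chi_3, chi_1> = [chi_3 = chi_1].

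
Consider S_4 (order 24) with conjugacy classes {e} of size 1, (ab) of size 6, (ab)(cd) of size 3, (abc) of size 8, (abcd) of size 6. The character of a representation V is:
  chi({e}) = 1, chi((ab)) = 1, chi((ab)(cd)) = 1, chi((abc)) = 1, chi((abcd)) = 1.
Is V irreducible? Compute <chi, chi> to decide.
Irreducible: <chi, chi> = 1.

Derivation: <chi, chi> = (1/|G|) sum_C |C| * |chi(C)|^2 = (1/24)[1*|1|^2 + 6*|1|^2 + 3*|1|^2 + 8*|1|^2 + 6*|1|^2]
  = (1/24)[(1) + (6) + (3) + (8) + (6)] = 24/24 = 1.
A character is irreducible iff <chi, chi> = 1, so this representation is irreducible.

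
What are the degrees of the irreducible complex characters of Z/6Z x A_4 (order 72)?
Dimensions: 1, 1, 1, 1, 1, 1, 1, 1, 1, 1, 1, 1, 1, 1, 1, 1, 1, 1, 3, 3, 3, 3, 3, 3

Solution. There are 24 irreducibles (= number of conjugacy classes). Their dimensions d_i satisfy sum d_i^2 = |G| = 72: 1 + 1 + 1 + 1 + 1 + 1 + 1 + 1 + 1 + 1 + 1 + 1 + 1 + 1 + 1 + 1 + 1 + 1 + 9 + 9 + 9 + 9 + 9 + 9 = 72. (For the product with Z/6Z: each of the 6 1-dim characters of Z/6Z tensors with each irrep of A_4, giving 6 copies of each A_4-dimension.)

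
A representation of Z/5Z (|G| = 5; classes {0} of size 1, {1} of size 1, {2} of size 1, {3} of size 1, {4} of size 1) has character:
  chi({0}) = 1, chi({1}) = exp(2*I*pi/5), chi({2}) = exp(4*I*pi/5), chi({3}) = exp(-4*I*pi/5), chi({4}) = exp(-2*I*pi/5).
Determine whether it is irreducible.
Irreducible: <chi, chi> = 1.

<chi, chi> = (1/|G|) sum_C |C| * |chi(C)|^2 = (1/5)[1*|1|^2 + 1*|exp(2*I*pi/5)|^2 + 1*|exp(4*I*pi/5)|^2 + 1*|exp(-4*I*pi/5)|^2 + 1*|exp(-2*I*pi/5)|^2]
  = (1/5)[(1) + (1) + (1) + (1) + (1)] = 5/5 = 1.
(Exp terms are combined using exp(i*s)*conj(exp(i*t)) = exp(i*(s-t)), and sums of them are collapsed using the identity that for every m > 1 the m distinct m-th roots of unity sum to 0, e.g. 1 + exp(2*I*pi/3) + exp(-2*I*pi/3) = 0.)
A character is irreducible iff <chi, chi> = 1, so this representation is irreducible.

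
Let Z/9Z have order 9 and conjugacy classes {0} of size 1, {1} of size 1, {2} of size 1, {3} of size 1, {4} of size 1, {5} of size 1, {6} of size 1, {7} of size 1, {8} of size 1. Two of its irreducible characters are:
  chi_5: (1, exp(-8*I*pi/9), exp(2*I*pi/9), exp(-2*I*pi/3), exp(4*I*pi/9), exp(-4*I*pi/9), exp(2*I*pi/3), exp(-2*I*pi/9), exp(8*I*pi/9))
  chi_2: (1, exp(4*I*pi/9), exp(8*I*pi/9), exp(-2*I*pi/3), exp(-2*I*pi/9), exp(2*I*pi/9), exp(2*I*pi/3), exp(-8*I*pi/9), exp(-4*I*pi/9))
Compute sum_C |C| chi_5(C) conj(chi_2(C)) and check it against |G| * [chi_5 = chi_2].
Sum = 0; so <chi_5, chi_2> = 0 (distinct irreducibles are orthogonal).

Compute term by term over conjugacy classes (|C| * chi_5(C) * conj(chi_2(C))):
  1*(1)*conj(1) + 1*(exp(-8*I*pi/9))*conj(exp(4*I*pi/9)) + 1*(exp(2*I*pi/9))*conj(exp(8*I*pi/9)) + 1*(exp(-2*I*pi/3))*conj(exp(-2*I*pi/3)) + 1*(exp(4*I*pi/9))*conj(exp(-2*I*pi/9)) + 1*(exp(-4*I*pi/9))*conj(exp(2*I*pi/9)) + 1*(exp(2*I*pi/3))*conj(exp(2*I*pi/3)) + 1*(exp(-2*I*pi/9))*conj(exp(-8*I*pi/9)) + 1*(exp(8*I*pi/9))*conj(exp(-4*I*pi/9))
  = (1) + (exp(2*I*pi/3)) + (exp(-2*I*pi/3)) + (1) + (exp(2*I*pi/3)) + (exp(-2*I*pi/3)) + (1) + (exp(2*I*pi/3)) + (exp(-2*I*pi/3))
  = 0.
(Exp terms are combined using exp(i*s)*conj(exp(i*t)) = exp(i*(s-t)), and sums of them are collapsed using the identity that for every m > 1 the m distinct m-th roots of unity sum to 0, e.g. 1 + exp(2*I*pi/3) + exp(-2*I*pi/3) = 0.)
Dividing by |G| = 9 gives 0/9 = 0, matching the row-orthogonality relation <chi_5, chi_2> = [chi_5 = chi_2].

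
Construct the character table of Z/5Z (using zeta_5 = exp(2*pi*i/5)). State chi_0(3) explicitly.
Character table of Z/5Z (irreps indexed chi_0,...,chi_4 with chi_k(m) = zeta_5^(k*m), zeta_5 = exp(2*pi*i/5)):
  irrep \ class  {0} (size 1)  {1} (size 1)    {2} (size 1)    {3} (size 1)    {4} (size 1)  
  chi_0          1             1               1               1               1             
  chi_1          1             exp(2*I*pi/5)   exp(4*I*pi/5)   exp(-4*I*pi/5)  exp(-2*I*pi/5)
  chi_2          1             exp(4*I*pi/5)   exp(-2*I*pi/5)  exp(2*I*pi/5)   exp(-4*I*pi/5)
  chi_3          1             exp(-4*I*pi/5)  exp(2*I*pi/5)   exp(-2*I*pi/5)  exp(4*I*pi/5) 
  chi_4          1             exp(-2*I*pi/5)  exp(-4*I*pi/5)  exp(4*I*pi/5)   exp(2*I*pi/5) 

Spot check: chi_0(3) = zeta_5^(0*3) = zeta_5^0 = 1.

Working: Z/5Z is abelian, so all 5 irreducible complex representations are 1-dimensional. They are given by chi_k(m) = zeta_5^(k*m) for k = 0,...,4. Row orthogonality: sum_m chi_k(m) conj(chi_l(m)) = 5 * [k = l].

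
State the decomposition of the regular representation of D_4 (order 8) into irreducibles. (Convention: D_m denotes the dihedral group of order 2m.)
Each irreducible V_i of dimension d_i appears with multiplicity d_i, i.e. rho_reg = (direct sum over all irreducibles V_i) d_i V_i. The irreducible dimensions for D_4 are 1, 1, 1, 1, 2: 4 irreducibles of dimension 1, each with multiplicity 1; 1 irreducible of dimension 2, with multiplicity 2. Total dimension 4*1*1 + 1*2*2 = 8 = |G|.

Explanation: General theorem: in the regular representation of a finite group G, each irreducible appears with multiplicity equal to its dimension. Check: dim(rho_reg) = sum d_i^2 = 1 + 1 + 1 + 1 + 4 = 8 = |G|.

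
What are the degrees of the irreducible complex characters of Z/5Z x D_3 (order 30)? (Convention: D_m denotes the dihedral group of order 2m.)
Dimensions: 1, 1, 1, 1, 1, 1, 1, 1, 1, 1, 2, 2, 2, 2, 2

Explanation: There are 15 irreducibles (= number of conjugacy classes). Their dimensions d_i satisfy sum d_i^2 = |G| = 30: 1 + 1 + 1 + 1 + 1 + 1 + 1 + 1 + 1 + 1 + 4 + 4 + 4 + 4 + 4 = 30. (For the product with Z/5Z: each of the 5 1-dim characters of Z/5Z tensors with each irrep of D_3, giving 5 copies of each D_3-dimension.)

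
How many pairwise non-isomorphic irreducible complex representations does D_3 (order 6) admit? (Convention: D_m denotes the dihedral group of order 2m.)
3

Proof sketch: The number of irreducible complex representations of a finite group equals its number of conjugacy classes. D_3 has 3 conjugacy classes ((n+3)/2 for n odd), so D_3 (order 6) has exactly 3 irreducible complex representations.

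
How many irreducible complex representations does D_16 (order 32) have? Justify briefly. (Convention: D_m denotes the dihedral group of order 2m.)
11

Why: The number of irreducible complex representations of a finite group equals its number of conjugacy classes. D_16 has 11 conjugacy classes (n/2 + 3 for n even), so D_16 (order 32) has exactly 11 irreducible complex representations.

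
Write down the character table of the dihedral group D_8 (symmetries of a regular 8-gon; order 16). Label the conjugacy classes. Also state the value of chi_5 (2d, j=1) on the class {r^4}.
Conjugacy classes: {e} of size 1, {r^4} of size 1, {r^1, r^7} of size 2, {r^2, r^6} of size 2, {r^3, r^5} of size 2, {s, sr^2, ...} of size 4, {sr, sr^3, ...} of size 4.
Character table:
  irrep \ class              {e} (size 1)  {r^4} (size 1)  {r^1, r^7} (size 2)  {r^2, r^6} (size 2)  {r^3, r^5} (size 2)  {s, sr^2, ...} (size 4)  {sr, sr^3, ...} (size 4)
  chi_1 (triv)               1             1               1                    1                    1                    1                        1                       
  chi_2 (sign: r->1, s->-1)  1             1               1                    1                    1                    -1                       -1                      
  chi_3 (r->-1, s->1)        1             1               -1                   1                    -1                   1                        -1                      
  chi_4 (r->-1, s->-1)       1             1               -1                   1                    -1                   -1                       1                       
  chi_5 (2d, j=1)            2             -2              sqrt(2)              0                    -sqrt(2)             0                        0                       
  chi_6 (2d, j=2)            2             2               0                    -2                   0                    0                        0                       
  chi_7 (2d, j=3)            2             -2              -sqrt(2)             0                    sqrt(2)              0                        0                       

Spot check: chi_5 (2d, j=1) on {r^4} = -2.

Working: D_8 has order 2*8 = 16 with 7 conjugacy classes, hence 7 irreducibles. Sum of squared dims 1 + 1 + 1 + 1 + 4 + 4 + 4 = 16 = |G|. Linear characters come from the abelianisation; the 2-dimensional irreps have character r^k -> 2*cos(2*pi*j*k/8), reflections -> 0.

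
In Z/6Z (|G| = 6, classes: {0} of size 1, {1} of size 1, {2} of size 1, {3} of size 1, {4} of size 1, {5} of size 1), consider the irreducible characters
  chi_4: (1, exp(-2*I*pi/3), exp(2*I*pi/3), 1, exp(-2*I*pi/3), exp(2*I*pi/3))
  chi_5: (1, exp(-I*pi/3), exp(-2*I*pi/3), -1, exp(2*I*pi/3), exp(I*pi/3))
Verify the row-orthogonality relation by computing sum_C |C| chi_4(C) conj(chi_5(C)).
Sum = 0; so <chi_4, chi_5> = 0 (distinct irreducibles are orthogonal).

Derivation: Compute term by term over conjugacy classes (|C| * chi_4(C) * conj(chi_5(C))):
  1*(1)*conj(1) + 1*(exp(-2*I*pi/3))*conj(exp(-I*pi/3)) + 1*(exp(2*I*pi/3))*conj(exp(-2*I*pi/3)) + 1*(1)*conj(-1) + 1*(exp(-2*I*pi/3))*conj(exp(2*I*pi/3)) + 1*(exp(2*I*pi/3))*conj(exp(I*pi/3))
  = (1) + (exp(-I*pi/3)) + (exp(-2*I*pi/3)) + (-1) + (exp(2*I*pi/3)) + (exp(I*pi/3))
  = 0.
(Exp terms are combined using exp(i*s)*conj(exp(i*t)) = exp(i*(s-t)), and sums of them are collapsed using the identity that for every m > 1 the m distinct m-th roots of unity sum to 0, e.g. 1 + exp(2*I*pi/3) + exp(-2*I*pi/3) = 0.)
Dividing by |G| = 6 gives 0/6 = 0, matching the row-orthogonality relation <chi_4, chi_5> = [chi_4 = chi_5].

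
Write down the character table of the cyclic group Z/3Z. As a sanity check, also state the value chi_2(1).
Character table of Z/3Z (irreps indexed chi_0,...,chi_2 with chi_k(m) = zeta_3^(k*m), zeta_3 = exp(2*pi*i/3)):
  irrep \ class  {0} (size 1)  {1} (size 1)    {2} (size 1)  
  chi_0          1             1               1             
  chi_1          1             exp(2*I*pi/3)   exp(-2*I*pi/3)
  chi_2          1             exp(-2*I*pi/3)  exp(2*I*pi/3) 

Spot check: chi_2(1) = zeta_3^(2*1) = zeta_3^2 = exp(-2*I*pi/3).

Justification: Z/3Z is abelian, so all 3 irreducible complex representations are 1-dimensional. They are given by chi_k(m) = zeta_3^(k*m) for k = 0,...,2. Row orthogonality: sum_m chi_k(m) conj(chi_l(m)) = 3 * [k = l].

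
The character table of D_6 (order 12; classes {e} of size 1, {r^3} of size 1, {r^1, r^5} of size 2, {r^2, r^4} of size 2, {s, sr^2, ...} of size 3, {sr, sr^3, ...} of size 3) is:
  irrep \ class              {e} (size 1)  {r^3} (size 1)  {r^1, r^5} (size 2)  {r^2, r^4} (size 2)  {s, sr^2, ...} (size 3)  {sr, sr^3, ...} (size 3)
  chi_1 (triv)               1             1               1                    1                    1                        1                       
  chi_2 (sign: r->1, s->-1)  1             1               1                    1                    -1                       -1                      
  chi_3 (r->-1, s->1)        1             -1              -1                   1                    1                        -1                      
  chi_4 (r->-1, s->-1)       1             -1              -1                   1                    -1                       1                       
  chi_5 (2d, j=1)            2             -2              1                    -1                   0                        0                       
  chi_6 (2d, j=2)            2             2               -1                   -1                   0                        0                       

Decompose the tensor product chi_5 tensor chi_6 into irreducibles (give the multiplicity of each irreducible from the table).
chi_5 tensor chi_6 = chi_3 + chi_4 + chi_5 (all other irreducibles have multiplicity 0).

Solution. The character of a tensor product is the pointwise product (chi_5 * chi_6)(C) = chi_5(C) * chi_6(C):
  {e}: (2)*(2), {r^3}: (-2)*(2), {r^1, r^5}: (1)*(-1), {r^2, r^4}: (-1)*(-1), {s, sr^2, ...}: (0)*(0), {sr, sr^3, ...}: (0)*(0)
so (chi_5 * chi_6) takes values
  {e} -> 4, {r^3} -> -4, {r^1, r^5} -> -1, {r^2, r^4} -> 1, {s, sr^2, ...} -> 0, {sr, sr^3, ...} -> 0.
Now take the inner product of this character with each irreducible chi from the table, <chi_5*chi_6, chi> = (1/12) sum_C |C| (chi_5*chi_6)(C) conj(chi(C)):
  <chi_5*chi_6, chi_1> = (1/12)[1*(4)*conj(1) + 1*(-4)*conj(1) + 2*(-1)*conj(1) + 2*(1)*conj(1) + 3*(0)*conj(1) + 3*(0)*conj(1)]
      = (1/12)[(4) + (-4) + (-2) + (2) + (0) + (0)] = 0/12 = 0
  <chi_5*chi_6, chi_2> = (1/12)[1*(4)*conj(1) + 1*(-4)*conj(1) + 2*(-1)*conj(1) + 2*(1)*conj(1) + 3*(0)*conj(-1) + 3*(0)*conj(-1)]
      = (1/12)[(4) + (-4) + (-2) + (2) + (0) + (0)] = 0/12 = 0
  <chi_5*chi_6, chi_3> = (1/12)[1*(4)*conj(1) + 1*(-4)*conj(-1) + 2*(-1)*conj(-1) + 2*(1)*conj(1) + 3*(0)*conj(1) + 3*(0)*conj(-1)]
      = (1/12)[(4) + (4) + (2) + (2) + (0) + (0)] = 12/12 = 1
  <chi_5*chi_6, chi_4> = (1/12)[1*(4)*conj(1) + 1*(-4)*conj(-1) + 2*(-1)*conj(-1) + 2*(1)*conj(1) + 3*(0)*conj(-1) + 3*(0)*conj(1)]
      = (1/12)[(4) + (4) + (2) + (2) + (0) + (0)] = 12/12 = 1
  <chi_5*chi_6, chi_5> = (1/12)[1*(4)*conj(2) + 1*(-4)*conj(-2) + 2*(-1)*conj(1) + 2*(1)*conj(-1) + 3*(0)*conj(0) + 3*(0)*conj(0)]
      = (1/12)[(8) + (8) + (-2) + (-2) + (0) + (0)] = 12/12 = 1
  <chi_5*chi_6, chi_6> = (1/12)[1*(4)*conj(2) + 1*(-4)*conj(2) + 2*(-1)*conj(-1) + 2*(1)*conj(-1) + 3*(0)*conj(0) + 3*(0)*conj(0)]
      = (1/12)[(8) + (-8) + (2) + (-2) + (0) + (0)] = 0/12 = 0
Hence the multiplicities are chi_3: 1, chi_4: 1, chi_5: 1. Dimension check: dim(chi_5)*dim(chi_6) = 2*2 = 4 and sum (mult * dim) = 1*1 + 1*1 + 1*2 = 4.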